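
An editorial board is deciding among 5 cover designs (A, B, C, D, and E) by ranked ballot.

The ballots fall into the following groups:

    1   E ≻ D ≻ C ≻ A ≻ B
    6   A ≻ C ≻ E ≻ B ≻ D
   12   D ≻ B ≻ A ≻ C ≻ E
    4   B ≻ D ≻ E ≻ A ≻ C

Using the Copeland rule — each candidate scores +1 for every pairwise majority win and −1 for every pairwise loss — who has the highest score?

Pairwise results:
  A vs B: B wins 16–7.
  A vs C: A wins 22–1.
  A vs D: D wins 17–6.
  A vs E: A wins 18–5.
  B vs C: B wins 16–7.
  B vs D: D wins 13–10.
  B vs E: B wins 16–7.
  C vs D: D wins 17–6.
  C vs E: C wins 18–5.
  D vs E: D wins 16–7.
Copeland scores (wins − losses):
  A: 2 − 2 = 0
  B: 3 − 1 = 2
  C: 1 − 3 = -2
  D: 4 − 0 = 4
  E: 0 − 4 = -4
D has the best Copeland score.

D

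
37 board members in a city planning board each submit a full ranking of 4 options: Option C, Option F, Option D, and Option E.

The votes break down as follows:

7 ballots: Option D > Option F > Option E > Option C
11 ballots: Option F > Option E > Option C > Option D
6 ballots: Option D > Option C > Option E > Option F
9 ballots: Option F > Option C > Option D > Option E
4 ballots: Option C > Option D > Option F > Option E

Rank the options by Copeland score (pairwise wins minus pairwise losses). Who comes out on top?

Option F

Pairwise results:
  Option C vs Option F: Option F wins 27–10.
  Option C vs Option D: Option C wins 24–13.
  Option C vs Option E: Option C wins 19–18.
  Option F vs Option D: Option F wins 20–17.
  Option F vs Option E: Option F wins 31–6.
  Option D vs Option E: Option D wins 26–11.
Copeland scores (wins − losses):
  Option C: 2 − 1 = 1
  Option F: 3 − 0 = 3
  Option D: 1 − 2 = -1
  Option E: 0 − 3 = -3
Option F has the best Copeland score.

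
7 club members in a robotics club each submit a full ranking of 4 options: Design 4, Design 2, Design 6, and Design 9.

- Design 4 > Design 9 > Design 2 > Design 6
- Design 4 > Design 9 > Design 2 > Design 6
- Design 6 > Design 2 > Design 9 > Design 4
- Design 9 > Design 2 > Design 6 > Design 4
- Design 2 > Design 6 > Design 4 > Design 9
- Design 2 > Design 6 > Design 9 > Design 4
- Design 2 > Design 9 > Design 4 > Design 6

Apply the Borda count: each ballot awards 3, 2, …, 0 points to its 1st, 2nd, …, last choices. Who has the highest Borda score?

Borda scores:
  Design 4: 3 + 3 + 0 + 0 + 1 + 0 + 1 = 8
  Design 2: 1 + 1 + 2 + 2 + 3 + 3 + 3 = 15
  Design 6: 0 + 0 + 3 + 1 + 2 + 2 + 0 = 8
  Design 9: 2 + 2 + 1 + 3 + 0 + 1 + 2 = 11
Design 2 has the highest total.

Design 2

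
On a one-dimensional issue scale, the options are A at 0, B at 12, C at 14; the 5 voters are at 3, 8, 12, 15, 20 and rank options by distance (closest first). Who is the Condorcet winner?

With single-peaked preferences on a line, the Condorcet winner is the candidate closest to the median voter.
The median voter (position 12) is closest to B at 12.
Check: B vs A — voters closer to B: 4 of 5.

B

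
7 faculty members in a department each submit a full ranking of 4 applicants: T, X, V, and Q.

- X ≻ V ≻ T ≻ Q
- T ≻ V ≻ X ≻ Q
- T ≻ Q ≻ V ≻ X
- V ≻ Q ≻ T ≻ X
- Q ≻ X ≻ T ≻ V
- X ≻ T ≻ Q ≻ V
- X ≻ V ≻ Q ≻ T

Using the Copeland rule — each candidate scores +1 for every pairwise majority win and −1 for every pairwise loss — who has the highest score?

Pairwise results:
  T vs X: X wins 4–3.
  T vs V: T wins 4–3.
  T vs Q: T wins 4–3.
  X vs V: X wins 4–3.
  X vs Q: X wins 4–3.
  V vs Q: V wins 4–3.
Copeland scores (wins − losses):
  T: 2 − 1 = 1
  X: 3 − 0 = 3
  V: 1 − 2 = -1
  Q: 0 − 3 = -3
X has the best Copeland score.

X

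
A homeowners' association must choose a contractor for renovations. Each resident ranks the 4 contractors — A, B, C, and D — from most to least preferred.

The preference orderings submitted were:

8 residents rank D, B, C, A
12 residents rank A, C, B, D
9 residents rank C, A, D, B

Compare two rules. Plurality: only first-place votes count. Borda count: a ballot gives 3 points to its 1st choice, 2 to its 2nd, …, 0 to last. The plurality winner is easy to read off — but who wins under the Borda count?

Plurality first-place counts: A 12, B 0, C 9, D 8 → A.
Borda totals: A 54, B 28, C 59, D 33 → C.

C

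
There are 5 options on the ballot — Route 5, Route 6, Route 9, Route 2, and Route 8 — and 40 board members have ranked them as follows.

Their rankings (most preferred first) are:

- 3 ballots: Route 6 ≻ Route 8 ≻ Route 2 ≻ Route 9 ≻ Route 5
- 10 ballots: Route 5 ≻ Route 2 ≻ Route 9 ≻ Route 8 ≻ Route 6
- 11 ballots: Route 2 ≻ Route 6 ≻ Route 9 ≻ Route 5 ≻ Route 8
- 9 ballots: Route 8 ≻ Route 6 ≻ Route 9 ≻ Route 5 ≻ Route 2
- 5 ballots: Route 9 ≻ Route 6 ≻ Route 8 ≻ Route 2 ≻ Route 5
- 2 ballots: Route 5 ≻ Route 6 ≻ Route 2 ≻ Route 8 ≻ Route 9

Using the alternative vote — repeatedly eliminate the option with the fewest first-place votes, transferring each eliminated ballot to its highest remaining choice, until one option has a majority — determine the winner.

Round 1: Route 5 12, Route 2 11, Route 8 9, Route 9 5, Route 6 3. Route 6 has the fewest and is eliminated.
Round 2: Route 5 12, Route 8 12, Route 2 11, Route 9 5. Route 9 has the fewest and is eliminated.
Round 3: Route 8 17, Route 5 12, Route 2 11. Route 2 has the fewest and is eliminated.
Round 4: Route 5 23, Route 8 17. Route 5 has a majority.

Route 5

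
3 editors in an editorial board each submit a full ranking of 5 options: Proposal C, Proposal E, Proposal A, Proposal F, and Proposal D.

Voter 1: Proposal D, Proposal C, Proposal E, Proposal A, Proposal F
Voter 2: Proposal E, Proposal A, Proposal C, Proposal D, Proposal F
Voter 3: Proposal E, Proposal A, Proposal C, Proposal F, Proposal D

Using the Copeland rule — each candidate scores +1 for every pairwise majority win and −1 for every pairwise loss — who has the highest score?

Proposal E

Pairwise results:
  Proposal C vs Proposal E: Proposal E wins 2–1.
  Proposal C vs Proposal A: Proposal A wins 2–1.
  Proposal C vs Proposal F: Proposal C wins 3–0.
  Proposal C vs Proposal D: Proposal C wins 2–1.
  Proposal E vs Proposal A: Proposal E wins 3–0.
  Proposal E vs Proposal F: Proposal E wins 3–0.
  Proposal E vs Proposal D: Proposal E wins 2–1.
  Proposal A vs Proposal F: Proposal A wins 3–0.
  Proposal A vs Proposal D: Proposal A wins 2–1.
  Proposal F vs Proposal D: Proposal D wins 2–1.
Copeland scores (wins − losses):
  Proposal C: 2 − 2 = 0
  Proposal E: 4 − 0 = 4
  Proposal A: 3 − 1 = 2
  Proposal F: 0 − 4 = -4
  Proposal D: 1 − 3 = -2
Proposal E has the best Copeland score.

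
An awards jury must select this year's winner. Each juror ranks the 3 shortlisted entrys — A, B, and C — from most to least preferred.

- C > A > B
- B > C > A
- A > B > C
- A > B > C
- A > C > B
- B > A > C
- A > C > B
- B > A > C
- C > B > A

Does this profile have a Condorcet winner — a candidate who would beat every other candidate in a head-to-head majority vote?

Head-to-head results (9 voters total):
A vs B: A wins 5–4.
A vs C: A wins 6–3.
B vs C: B wins 5–4.
A beats each rival — B (5–4), C (6–3) — so A is the Condorcet winner.

Yes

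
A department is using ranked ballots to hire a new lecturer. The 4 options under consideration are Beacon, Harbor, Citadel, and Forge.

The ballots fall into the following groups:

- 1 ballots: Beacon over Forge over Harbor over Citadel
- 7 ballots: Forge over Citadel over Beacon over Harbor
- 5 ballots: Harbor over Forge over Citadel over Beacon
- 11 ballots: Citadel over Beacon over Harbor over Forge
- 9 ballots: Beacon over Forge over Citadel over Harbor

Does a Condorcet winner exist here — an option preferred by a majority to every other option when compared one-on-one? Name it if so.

Head-to-head results (33 voters total):
Beacon vs Harbor: Beacon wins 28–5.
Beacon vs Citadel: Citadel wins 23–10.
Beacon vs Forge: Beacon wins 21–12.
Harbor vs Citadel: Citadel wins 27–6.
Harbor vs Forge: Forge wins 17–16.
Citadel vs Forge: Forge wins 22–11.
No candidate beats all others: Beacon beats Forge beats Citadel beats Beacon, a majority cycle.

There is no Condorcet winner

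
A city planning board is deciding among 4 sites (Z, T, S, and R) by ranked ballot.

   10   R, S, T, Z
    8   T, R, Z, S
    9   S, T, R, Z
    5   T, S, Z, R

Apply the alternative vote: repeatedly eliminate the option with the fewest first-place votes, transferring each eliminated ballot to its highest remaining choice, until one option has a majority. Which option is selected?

T

Round 1: T 13, R 10, S 9, Z 0. Z has the fewest and is eliminated.
Round 2: T 13, R 10, S 9. S has the fewest and is eliminated.
Round 3: T 22, R 10. T has a majority.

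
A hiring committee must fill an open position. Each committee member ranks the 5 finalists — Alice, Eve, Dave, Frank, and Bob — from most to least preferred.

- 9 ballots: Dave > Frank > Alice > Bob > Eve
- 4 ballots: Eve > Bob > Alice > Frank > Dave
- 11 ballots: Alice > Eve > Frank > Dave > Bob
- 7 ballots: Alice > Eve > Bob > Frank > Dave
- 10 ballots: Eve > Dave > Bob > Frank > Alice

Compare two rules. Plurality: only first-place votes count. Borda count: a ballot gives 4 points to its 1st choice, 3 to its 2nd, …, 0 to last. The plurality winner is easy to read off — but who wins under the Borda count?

Eve

Plurality first-place counts: Alice 18, Eve 14, Dave 9, Frank 0, Bob 0 → Alice.
Borda totals: Alice 98, Eve 110, Dave 77, Frank 70, Bob 55 → Eve.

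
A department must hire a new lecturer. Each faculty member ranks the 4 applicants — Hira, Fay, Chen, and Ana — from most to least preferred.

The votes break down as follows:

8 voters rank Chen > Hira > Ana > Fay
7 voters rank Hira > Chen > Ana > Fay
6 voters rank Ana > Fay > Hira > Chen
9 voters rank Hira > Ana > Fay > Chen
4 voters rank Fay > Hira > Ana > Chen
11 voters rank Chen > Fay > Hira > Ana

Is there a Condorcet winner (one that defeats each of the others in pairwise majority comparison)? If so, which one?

Head-to-head results (45 voters total):
Hira vs Fay: Hira wins 24–21.
Hira vs Chen: Hira wins 26–19.
Hira vs Ana: Hira wins 39–6.
Fay vs Chen: Chen wins 26–19.
Fay vs Ana: Ana wins 30–15.
Chen vs Ana: Chen wins 26–19.
Hira beats each rival — Fay (24–21), Chen (26–19), Ana (39–6) — so Hira is the Condorcet winner.

Hira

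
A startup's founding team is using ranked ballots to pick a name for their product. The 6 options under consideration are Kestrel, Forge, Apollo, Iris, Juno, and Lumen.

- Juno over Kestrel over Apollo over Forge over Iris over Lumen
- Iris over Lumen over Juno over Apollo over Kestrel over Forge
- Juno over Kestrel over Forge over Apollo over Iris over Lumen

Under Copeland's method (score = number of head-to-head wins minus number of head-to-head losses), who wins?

Juno

Pairwise results:
  Kestrel vs Forge: Kestrel wins 3–0.
  Kestrel vs Apollo: Kestrel wins 2–1.
  Kestrel vs Iris: Kestrel wins 2–1.
  Kestrel vs Juno: Juno wins 3–0.
  Kestrel vs Lumen: Kestrel wins 2–1.
  Forge vs Apollo: Apollo wins 2–1.
  Forge vs Iris: Forge wins 2–1.
  Forge vs Juno: Juno wins 3–0.
  Forge vs Lumen: Forge wins 2–1.
  Apollo vs Iris: Apollo wins 2–1.
  Apollo vs Juno: Juno wins 3–0.
  Apollo vs Lumen: Apollo wins 2–1.
  Iris vs Juno: Juno wins 2–1.
  Iris vs Lumen: Iris wins 3–0.
  Juno vs Lumen: Juno wins 2–1.
Copeland scores (wins − losses):
  Kestrel: 4 − 1 = 3
  Forge: 2 − 3 = -1
  Apollo: 3 − 2 = 1
  Iris: 1 − 4 = -3
  Juno: 5 − 0 = 5
  Lumen: 0 − 5 = -5
Juno has the best Copeland score.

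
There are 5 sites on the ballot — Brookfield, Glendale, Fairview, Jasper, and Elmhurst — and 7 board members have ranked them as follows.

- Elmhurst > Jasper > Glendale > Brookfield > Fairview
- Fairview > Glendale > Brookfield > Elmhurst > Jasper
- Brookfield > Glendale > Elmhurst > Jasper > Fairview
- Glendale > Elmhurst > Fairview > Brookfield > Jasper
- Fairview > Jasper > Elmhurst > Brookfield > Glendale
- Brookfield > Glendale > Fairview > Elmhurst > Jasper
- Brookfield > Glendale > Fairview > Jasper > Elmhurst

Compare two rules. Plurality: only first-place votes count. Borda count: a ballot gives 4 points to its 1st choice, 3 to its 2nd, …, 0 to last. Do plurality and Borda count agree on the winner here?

No

Plurality first-place counts: Brookfield 3, Glendale 1, Fairview 2, Jasper 0, Elmhurst 1 → Brookfield.
Borda totals: Brookfield 17, Glendale 18, Fairview 14, Jasper 8, Elmhurst 13 → Glendale.
The two rules disagree: plurality picks Brookfield, Borda picks Glendale.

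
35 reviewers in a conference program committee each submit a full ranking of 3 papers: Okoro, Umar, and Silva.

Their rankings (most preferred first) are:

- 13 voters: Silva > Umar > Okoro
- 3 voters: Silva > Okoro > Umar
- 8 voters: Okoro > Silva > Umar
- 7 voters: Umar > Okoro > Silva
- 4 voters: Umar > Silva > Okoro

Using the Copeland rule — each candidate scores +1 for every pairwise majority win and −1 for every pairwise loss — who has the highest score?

Pairwise results:
  Okoro vs Umar: Umar wins 24–11.
  Okoro vs Silva: Silva wins 20–15.
  Umar vs Silva: Silva wins 24–11.
Copeland scores (wins − losses):
  Okoro: 0 − 2 = -2
  Umar: 1 − 1 = 0
  Silva: 2 − 0 = 2
Silva has the best Copeland score.

Silva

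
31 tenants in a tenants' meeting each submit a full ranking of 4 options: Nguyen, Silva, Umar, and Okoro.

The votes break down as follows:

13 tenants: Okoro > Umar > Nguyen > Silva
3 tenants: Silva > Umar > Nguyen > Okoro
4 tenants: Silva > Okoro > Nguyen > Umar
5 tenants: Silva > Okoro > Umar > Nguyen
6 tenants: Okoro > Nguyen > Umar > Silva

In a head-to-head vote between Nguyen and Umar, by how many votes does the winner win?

11

Ballots ranking Nguyen above Umar: 4+6 = 10.
Ballots ranking Umar above Nguyen: 13+3+5 = 21.
Umar wins 21–10, a margin of 11.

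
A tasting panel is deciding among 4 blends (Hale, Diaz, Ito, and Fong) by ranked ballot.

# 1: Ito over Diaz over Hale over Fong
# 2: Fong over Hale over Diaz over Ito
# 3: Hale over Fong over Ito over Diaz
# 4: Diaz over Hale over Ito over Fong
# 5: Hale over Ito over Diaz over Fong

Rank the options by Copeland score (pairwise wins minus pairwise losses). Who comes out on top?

Hale

Pairwise results:
  Hale vs Diaz: Hale wins 3–2.
  Hale vs Ito: Hale wins 4–1.
  Hale vs Fong: Hale wins 4–1.
  Diaz vs Ito: Ito wins 3–2.
  Diaz vs Fong: Diaz wins 3–2.
  Ito vs Fong: Ito wins 3–2.
Copeland scores (wins − losses):
  Hale: 3 − 0 = 3
  Diaz: 1 − 2 = -1
  Ito: 2 − 1 = 1
  Fong: 0 − 3 = -3
Hale has the best Copeland score.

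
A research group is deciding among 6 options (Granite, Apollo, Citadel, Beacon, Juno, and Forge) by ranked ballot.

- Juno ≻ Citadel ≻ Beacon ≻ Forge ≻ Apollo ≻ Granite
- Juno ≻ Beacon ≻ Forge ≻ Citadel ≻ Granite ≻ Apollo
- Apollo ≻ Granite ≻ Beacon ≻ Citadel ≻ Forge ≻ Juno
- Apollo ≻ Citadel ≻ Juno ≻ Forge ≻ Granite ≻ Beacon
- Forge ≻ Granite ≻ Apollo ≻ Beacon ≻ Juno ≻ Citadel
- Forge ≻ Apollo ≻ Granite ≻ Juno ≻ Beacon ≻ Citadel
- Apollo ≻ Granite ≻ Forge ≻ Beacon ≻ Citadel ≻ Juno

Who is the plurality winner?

First-place vote totals:
  Granite: 0
  Apollo: 3
  Citadel: 0
  Beacon: 0
  Juno: 2
  Forge: 2
Apollo has the most first-place votes.

Apollo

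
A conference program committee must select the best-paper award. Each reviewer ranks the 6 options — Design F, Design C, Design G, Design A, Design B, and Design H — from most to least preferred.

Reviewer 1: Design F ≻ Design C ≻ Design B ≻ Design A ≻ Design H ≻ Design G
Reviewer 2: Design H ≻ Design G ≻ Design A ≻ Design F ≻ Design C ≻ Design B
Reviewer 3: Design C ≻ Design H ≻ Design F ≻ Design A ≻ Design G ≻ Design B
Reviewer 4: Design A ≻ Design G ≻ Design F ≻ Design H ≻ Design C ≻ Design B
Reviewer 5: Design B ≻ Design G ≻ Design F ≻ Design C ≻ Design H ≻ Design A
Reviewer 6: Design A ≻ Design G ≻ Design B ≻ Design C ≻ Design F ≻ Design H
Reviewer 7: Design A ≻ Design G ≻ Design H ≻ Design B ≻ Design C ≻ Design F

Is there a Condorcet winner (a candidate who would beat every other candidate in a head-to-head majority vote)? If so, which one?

Design A

Head-to-head results (7 voters total):
Design F vs Design C: Design F wins 4–3.
Design F vs Design G: Design G wins 5–2.
Design F vs Design A: Design A wins 4–3.
Design F vs Design B: Design F wins 4–3.
Design F vs Design H: Design F wins 4–3.
Design C vs Design G: Design G wins 5–2.
Design C vs Design A: Design A wins 4–3.
Design C vs Design B: Design C wins 4–3.
Design C vs Design H: Design C wins 4–3.
Design G vs Design A: Design A wins 5–2.
Design G vs Design B: Design G wins 5–2.
Design G vs Design H: Design G wins 4–3.
Design A vs Design B: Design A wins 5–2.
Design A vs Design H: Design A wins 4–3.
Design B vs Design H: Design H wins 4–3.
Design A beats each rival — Design F (4–3), Design C (4–3), Design G (5–2), Design B (5–2), Design H (4–3) — so Design A is the Condorcet winner.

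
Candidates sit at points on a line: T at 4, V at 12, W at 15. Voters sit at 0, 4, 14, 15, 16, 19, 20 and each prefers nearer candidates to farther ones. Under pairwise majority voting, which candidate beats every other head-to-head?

W

With single-peaked preferences on a line, the Condorcet winner is the candidate closest to the median voter.
The median voter (position 15) is closest to W at 15.
Check: W vs V — voters closer to W: 5 of 7.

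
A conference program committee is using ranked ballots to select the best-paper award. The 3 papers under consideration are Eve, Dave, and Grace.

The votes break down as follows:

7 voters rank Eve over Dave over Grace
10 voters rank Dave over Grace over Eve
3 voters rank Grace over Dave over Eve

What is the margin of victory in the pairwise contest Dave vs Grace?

Ballots ranking Dave above Grace: 7+10 = 17.
Ballots ranking Grace above Dave: 3.
Dave wins 17–3, a margin of 14.

14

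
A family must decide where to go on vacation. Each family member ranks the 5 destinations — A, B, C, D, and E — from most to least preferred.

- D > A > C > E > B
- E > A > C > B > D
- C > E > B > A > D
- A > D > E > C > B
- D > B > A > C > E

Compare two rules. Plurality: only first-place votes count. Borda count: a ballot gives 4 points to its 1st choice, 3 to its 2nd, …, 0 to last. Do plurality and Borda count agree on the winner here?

Plurality first-place counts: A 1, B 0, C 1, D 2, E 1 → D.
Borda totals: A 13, B 6, C 10, D 11, E 10 → A.
The two rules disagree: plurality picks D, Borda picks A.

No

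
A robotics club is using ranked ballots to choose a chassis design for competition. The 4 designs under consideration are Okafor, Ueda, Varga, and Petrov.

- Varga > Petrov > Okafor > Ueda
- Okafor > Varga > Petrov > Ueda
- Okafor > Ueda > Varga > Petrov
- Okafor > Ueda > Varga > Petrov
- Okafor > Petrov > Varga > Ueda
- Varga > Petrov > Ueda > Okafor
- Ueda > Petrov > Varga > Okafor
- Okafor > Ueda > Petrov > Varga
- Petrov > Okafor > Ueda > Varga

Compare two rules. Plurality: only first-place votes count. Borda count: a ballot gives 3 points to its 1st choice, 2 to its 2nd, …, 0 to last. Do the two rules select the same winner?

Yes

Plurality first-place counts: Okafor 5, Ueda 1, Varga 2, Petrov 1 → Okafor.
Borda totals: Okafor 18, Ueda 11, Varga 12, Petrov 13 → Okafor.
The two rules agree on Okafor.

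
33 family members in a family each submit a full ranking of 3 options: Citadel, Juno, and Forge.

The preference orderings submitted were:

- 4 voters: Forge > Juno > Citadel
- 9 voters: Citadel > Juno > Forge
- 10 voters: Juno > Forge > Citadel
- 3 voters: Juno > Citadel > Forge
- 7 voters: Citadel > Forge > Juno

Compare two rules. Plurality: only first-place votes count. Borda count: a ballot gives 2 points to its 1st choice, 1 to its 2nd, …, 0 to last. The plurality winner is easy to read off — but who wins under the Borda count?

Plurality first-place counts: Citadel 16, Juno 13, Forge 4 → Citadel.
Borda totals: Citadel 35, Juno 39, Forge 25 → Juno.

Juno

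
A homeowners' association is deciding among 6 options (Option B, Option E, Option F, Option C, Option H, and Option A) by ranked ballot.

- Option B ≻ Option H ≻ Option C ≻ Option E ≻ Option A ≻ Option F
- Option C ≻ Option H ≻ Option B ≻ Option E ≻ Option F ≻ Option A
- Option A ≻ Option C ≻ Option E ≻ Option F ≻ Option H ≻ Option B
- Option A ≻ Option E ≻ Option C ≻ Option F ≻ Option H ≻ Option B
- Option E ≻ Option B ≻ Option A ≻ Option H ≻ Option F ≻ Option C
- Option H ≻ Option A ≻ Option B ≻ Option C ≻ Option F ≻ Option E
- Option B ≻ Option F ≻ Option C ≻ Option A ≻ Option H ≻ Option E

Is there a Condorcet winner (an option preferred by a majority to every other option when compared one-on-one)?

No

Head-to-head results (7 voters total):
Option B vs Option E: Option B wins 4–3.
Option B vs Option F: Option B wins 5–2.
Option B vs Option C: Option B wins 4–3.
Option B vs Option H: Option H wins 4–3.
Option B vs Option A: Option B wins 4–3.
Option E vs Option F: Option E wins 5–2.
Option E vs Option C: Option C wins 5–2.
Option E vs Option H: Option H wins 4–3.
Option E vs Option A: Option A wins 4–3.
Option F vs Option C: Option C wins 5–2.
Option F vs Option H: Option H wins 4–3.
Option F vs Option A: Option A wins 5–2.
Option C vs Option H: Option C wins 4–3.
Option C vs Option A: Option A wins 4–3.
Option H vs Option A: Option A wins 4–3.
No candidate beats all others: Option B beats Option C beats Option H beats Option B, a majority cycle.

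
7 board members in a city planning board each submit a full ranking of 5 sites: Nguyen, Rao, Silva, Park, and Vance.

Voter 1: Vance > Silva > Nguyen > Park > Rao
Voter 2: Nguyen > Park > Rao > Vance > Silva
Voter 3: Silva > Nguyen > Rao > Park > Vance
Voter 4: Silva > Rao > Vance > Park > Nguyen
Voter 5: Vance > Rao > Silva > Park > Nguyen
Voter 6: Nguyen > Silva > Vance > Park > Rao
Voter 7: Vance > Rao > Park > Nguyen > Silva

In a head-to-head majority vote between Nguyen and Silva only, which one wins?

Silva

Ballots ranking Nguyen above Silva: 3.
Ballots ranking Silva above Nguyen: 4.
Silva wins the head-to-head, 4–3.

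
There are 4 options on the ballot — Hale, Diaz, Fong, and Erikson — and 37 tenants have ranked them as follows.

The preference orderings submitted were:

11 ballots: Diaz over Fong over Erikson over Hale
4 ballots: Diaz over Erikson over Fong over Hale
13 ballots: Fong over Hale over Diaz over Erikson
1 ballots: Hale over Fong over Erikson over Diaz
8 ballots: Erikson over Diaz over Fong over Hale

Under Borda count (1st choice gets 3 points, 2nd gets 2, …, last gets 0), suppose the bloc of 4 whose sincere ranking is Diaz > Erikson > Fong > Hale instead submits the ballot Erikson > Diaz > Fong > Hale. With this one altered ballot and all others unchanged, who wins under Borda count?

Fong

Borda totals with the altered ballot: Hale 29, Diaz 70, Fong 75, Erikson 48.
The winner is unchanged: still Fong.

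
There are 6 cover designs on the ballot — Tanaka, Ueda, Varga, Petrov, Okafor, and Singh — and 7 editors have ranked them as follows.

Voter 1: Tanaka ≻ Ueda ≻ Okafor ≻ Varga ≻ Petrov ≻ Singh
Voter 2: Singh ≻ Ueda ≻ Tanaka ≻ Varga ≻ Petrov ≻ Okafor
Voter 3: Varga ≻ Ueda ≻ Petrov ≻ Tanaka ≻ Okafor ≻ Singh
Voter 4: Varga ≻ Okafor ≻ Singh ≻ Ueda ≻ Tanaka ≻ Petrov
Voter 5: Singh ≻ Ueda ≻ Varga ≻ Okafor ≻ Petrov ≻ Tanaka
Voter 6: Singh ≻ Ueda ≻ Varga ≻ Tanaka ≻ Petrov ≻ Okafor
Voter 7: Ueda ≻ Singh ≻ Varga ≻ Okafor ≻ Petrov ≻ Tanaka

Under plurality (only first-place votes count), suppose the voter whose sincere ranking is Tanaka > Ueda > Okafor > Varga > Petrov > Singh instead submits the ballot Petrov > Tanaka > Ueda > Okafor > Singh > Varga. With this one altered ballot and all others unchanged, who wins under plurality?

First-place totals with the altered ballot: Tanaka 0, Ueda 1, Varga 2, Petrov 1, Okafor 0, Singh 3.
The winner is unchanged: still Singh.

Singh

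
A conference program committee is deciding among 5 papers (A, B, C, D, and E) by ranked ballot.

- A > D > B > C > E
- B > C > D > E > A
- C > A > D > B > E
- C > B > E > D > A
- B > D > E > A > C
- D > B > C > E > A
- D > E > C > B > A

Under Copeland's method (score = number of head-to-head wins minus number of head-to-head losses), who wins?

D

Pairwise results:
  A vs B: B wins 5–2.
  A vs C: C wins 5–2.
  A vs D: D wins 5–2.
  A vs E: E wins 5–2.
  B vs C: B wins 4–3.
  B vs D: D wins 4–3.
  B vs E: B wins 6–1.
  C vs D: D wins 4–3.
  C vs E: C wins 5–2.
  D vs E: D wins 6–1.
Copeland scores (wins − losses):
  A: 0 − 4 = -4
  B: 3 − 1 = 2
  C: 2 − 2 = 0
  D: 4 − 0 = 4
  E: 1 − 3 = -2
D has the best Copeland score.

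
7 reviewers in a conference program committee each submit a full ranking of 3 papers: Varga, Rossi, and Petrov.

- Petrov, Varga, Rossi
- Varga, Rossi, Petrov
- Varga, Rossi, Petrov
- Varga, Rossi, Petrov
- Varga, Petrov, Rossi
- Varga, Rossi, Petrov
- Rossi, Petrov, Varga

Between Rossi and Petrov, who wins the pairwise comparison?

Rossi

Ballots ranking Rossi above Petrov: 5.
Ballots ranking Petrov above Rossi: 2.
Rossi wins the head-to-head, 5–2.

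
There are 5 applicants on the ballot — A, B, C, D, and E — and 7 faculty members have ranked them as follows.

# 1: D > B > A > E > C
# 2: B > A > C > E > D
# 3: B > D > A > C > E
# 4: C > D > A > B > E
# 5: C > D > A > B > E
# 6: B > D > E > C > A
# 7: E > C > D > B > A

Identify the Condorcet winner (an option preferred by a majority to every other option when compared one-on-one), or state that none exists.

None — there is no Condorcet winner

Head-to-head results (7 voters total):
A vs B: B wins 5–2.
A vs C: C wins 4–3.
A vs D: D wins 6–1.
A vs E: A wins 5–2.
B vs C: B wins 4–3.
B vs D: D wins 4–3.
B vs E: B wins 6–1.
C vs D: C wins 4–3.
C vs E: C wins 4–3.
D vs E: D wins 5–2.
No candidate beats all others: B beats C beats D beats B, a majority cycle.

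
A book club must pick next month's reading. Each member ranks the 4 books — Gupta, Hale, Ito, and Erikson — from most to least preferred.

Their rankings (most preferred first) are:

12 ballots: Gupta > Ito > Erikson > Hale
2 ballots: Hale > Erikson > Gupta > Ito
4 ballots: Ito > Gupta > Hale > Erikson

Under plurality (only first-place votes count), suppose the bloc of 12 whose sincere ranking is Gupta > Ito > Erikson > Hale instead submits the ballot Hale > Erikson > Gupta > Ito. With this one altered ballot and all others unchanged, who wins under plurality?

Hale

First-place totals with the altered ballot: Gupta 0, Hale 14, Ito 4, Erikson 0.
The switch changes the winner from Gupta to Hale.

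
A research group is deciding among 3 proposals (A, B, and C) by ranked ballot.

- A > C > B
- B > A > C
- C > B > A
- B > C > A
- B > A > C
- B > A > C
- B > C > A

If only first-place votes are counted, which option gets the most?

First-place vote totals:
  A: 1
  B: 5
  C: 1
B has the most first-place votes.

B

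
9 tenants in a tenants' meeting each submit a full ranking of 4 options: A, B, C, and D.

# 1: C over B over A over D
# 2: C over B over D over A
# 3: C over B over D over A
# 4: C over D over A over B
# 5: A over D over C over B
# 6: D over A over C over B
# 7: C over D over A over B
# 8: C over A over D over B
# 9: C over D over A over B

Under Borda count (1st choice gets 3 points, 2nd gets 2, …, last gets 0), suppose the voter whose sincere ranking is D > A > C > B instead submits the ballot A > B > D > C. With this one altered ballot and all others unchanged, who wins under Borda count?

C

Borda totals with the altered ballot: A 12, B 8, C 22, D 12.
The winner is unchanged: still C.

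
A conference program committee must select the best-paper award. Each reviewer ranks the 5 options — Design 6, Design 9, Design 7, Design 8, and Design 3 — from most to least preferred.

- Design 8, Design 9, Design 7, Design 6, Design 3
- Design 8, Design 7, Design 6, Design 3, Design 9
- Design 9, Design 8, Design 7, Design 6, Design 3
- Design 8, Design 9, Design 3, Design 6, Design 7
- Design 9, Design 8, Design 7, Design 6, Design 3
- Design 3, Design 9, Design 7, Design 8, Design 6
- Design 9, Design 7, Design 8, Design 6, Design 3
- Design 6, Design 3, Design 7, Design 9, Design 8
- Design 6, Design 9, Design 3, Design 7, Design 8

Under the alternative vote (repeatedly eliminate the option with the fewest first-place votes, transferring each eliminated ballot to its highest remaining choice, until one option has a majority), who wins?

Design 9

Round 1: Design 9 3, Design 8 3, Design 6 2, Design 3 1, Design 7 0. Design 7 has the fewest and is eliminated.
Round 2: Design 9 3, Design 8 3, Design 6 2, Design 3 1. Design 3 has the fewest and is eliminated.
Round 3: Design 9 4, Design 8 3, Design 6 2. Design 6 has the fewest and is eliminated.
Round 4: Design 9 6, Design 8 3. Design 9 has a majority.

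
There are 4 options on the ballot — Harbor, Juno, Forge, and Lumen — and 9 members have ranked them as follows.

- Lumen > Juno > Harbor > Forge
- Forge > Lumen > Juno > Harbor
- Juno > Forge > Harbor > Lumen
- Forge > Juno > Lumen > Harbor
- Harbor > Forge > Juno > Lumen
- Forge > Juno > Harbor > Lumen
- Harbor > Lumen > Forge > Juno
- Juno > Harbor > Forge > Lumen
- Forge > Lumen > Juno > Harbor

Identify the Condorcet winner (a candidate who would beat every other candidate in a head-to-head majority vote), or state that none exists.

Head-to-head results (9 voters total):
Harbor vs Juno: Juno wins 7–2.
Harbor vs Forge: Forge wins 5–4.
Harbor vs Lumen: Harbor wins 5–4.
Juno vs Forge: Forge wins 6–3.
Juno vs Lumen: Juno wins 5–4.
Forge vs Lumen: Forge wins 7–2.
Forge beats each rival — Harbor (5–4), Juno (6–3), Lumen (7–2) — so Forge is the Condorcet winner.

Forge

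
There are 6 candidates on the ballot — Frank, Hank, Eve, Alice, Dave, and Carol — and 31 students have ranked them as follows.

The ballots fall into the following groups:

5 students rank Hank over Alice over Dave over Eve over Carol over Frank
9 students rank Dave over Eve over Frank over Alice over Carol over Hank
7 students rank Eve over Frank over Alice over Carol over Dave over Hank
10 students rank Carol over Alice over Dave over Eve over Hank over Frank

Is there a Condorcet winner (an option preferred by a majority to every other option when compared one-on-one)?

No

Head-to-head results (31 voters total):
Frank vs Hank: Frank wins 16–15.
Frank vs Eve: Eve wins 31–0.
Frank vs Alice: Frank wins 16–15.
Frank vs Dave: Dave wins 24–7.
Frank vs Carol: Frank wins 16–15.
Hank vs Eve: Eve wins 26–5.
Hank vs Alice: Alice wins 26–5.
Hank vs Dave: Dave wins 26–5.
Hank vs Carol: Carol wins 26–5.
Eve vs Alice: Eve wins 16–15.
Eve vs Dave: Dave wins 24–7.
Eve vs Carol: Eve wins 21–10.
Alice vs Dave: Alice wins 22–9.
Alice vs Carol: Alice wins 21–10.
Dave vs Carol: Carol wins 17–14.
No candidate beats all others: Frank beats Alice beats Dave beats Frank, a majority cycle.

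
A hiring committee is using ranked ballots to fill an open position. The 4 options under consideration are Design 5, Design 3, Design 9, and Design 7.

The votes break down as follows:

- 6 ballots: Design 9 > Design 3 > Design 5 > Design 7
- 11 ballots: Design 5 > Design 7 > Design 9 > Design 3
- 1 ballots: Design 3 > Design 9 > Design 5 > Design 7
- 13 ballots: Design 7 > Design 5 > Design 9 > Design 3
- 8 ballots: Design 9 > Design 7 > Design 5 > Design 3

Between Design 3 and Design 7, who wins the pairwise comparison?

Ballots ranking Design 3 above Design 7: 6+1 = 7.
Ballots ranking Design 7 above Design 3: 11+13+8 = 32.
Design 7 wins the head-to-head, 32–7.

Design 7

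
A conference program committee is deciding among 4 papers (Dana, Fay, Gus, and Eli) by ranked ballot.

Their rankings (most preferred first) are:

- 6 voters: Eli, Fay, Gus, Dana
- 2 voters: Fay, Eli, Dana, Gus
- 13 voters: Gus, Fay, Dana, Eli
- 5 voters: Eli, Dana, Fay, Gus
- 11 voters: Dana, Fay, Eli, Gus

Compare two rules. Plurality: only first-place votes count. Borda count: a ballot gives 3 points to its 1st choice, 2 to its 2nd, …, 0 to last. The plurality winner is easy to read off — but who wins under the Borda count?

Plurality first-place counts: Dana 11, Fay 2, Gus 13, Eli 11 → Gus.
Borda totals: Dana 58, Fay 71, Gus 45, Eli 48 → Fay.

Fay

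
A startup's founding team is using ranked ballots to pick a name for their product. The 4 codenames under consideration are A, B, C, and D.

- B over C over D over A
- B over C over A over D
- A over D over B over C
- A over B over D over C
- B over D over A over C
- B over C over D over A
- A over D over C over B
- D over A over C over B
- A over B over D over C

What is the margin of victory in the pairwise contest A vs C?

Ballots ranking A above C: 6.
Ballots ranking C above A: 3.
A wins 6–3, a margin of 3.

3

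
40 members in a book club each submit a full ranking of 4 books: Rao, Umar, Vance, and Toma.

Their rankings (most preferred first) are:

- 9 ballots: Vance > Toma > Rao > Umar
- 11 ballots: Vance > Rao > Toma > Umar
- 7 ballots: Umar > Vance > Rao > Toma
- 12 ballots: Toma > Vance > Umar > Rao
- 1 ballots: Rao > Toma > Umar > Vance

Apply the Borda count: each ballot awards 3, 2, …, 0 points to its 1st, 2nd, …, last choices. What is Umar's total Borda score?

34

Borda scores:
  Rao: 9·1 + 11·2 + 7·1 + 12·0 + 3 = 41
  Umar: 9·0 + 11·0 + 7·3 + 12·1 + 1 = 34
  Vance: 9·3 + 11·3 + 7·2 + 12·2 + 0 = 98
  Toma: 9·2 + 11·1 + 7·0 + 12·3 + 2 = 67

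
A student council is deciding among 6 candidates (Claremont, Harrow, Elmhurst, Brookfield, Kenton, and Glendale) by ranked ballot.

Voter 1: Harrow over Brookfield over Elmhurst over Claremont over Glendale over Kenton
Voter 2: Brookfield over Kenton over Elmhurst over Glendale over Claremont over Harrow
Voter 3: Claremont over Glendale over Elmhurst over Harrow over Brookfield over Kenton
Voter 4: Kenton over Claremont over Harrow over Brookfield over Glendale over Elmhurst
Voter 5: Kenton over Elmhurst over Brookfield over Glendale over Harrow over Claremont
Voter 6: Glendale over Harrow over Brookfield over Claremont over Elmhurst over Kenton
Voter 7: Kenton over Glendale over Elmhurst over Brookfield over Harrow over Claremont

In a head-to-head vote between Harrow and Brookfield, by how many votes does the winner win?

Ballots ranking Harrow above Brookfield: 4.
Ballots ranking Brookfield above Harrow: 3.
Harrow wins 4–3, a margin of 1.

1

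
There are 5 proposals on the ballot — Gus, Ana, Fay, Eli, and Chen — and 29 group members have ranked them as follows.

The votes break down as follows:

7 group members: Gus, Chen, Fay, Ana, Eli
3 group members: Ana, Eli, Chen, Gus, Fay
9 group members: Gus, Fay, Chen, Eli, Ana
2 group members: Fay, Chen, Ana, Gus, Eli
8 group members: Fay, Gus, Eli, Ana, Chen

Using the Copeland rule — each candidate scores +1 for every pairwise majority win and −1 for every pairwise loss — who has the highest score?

Gus

Pairwise results:
  Gus vs Ana: Gus wins 24–5.
  Gus vs Fay: Gus wins 19–10.
  Gus vs Eli: Gus wins 26–3.
  Gus vs Chen: Gus wins 24–5.
  Ana vs Fay: Fay wins 26–3.
  Ana vs Eli: Eli wins 17–12.
  Ana vs Chen: Chen wins 18–11.
  Fay vs Eli: Fay wins 26–3.
  Fay vs Chen: Fay wins 19–10.
  Eli vs Chen: Chen wins 18–11.
Copeland scores (wins − losses):
  Gus: 4 − 0 = 4
  Ana: 0 − 4 = -4
  Fay: 3 − 1 = 2
  Eli: 1 − 3 = -2
  Chen: 2 − 2 = 0
Gus has the best Copeland score.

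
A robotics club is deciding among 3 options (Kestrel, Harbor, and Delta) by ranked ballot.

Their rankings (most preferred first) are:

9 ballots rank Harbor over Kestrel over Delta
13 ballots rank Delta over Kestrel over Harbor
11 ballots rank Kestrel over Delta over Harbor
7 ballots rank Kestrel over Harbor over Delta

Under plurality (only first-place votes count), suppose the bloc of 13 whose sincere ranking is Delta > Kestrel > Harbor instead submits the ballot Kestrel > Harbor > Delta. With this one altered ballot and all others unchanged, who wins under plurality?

First-place totals with the altered ballot: Kestrel 31, Harbor 9, Delta 0.
The winner is unchanged: still Kestrel.

Kestrel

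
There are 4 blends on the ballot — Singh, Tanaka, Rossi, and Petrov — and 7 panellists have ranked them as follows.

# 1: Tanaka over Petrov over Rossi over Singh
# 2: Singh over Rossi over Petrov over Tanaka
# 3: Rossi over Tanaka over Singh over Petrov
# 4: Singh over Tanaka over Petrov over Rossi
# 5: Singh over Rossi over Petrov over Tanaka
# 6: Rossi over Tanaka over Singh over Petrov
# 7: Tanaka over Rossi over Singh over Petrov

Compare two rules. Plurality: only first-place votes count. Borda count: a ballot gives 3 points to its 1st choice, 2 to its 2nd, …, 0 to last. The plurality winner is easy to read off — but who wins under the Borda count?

Rossi

Plurality first-place counts: Singh 3, Tanaka 2, Rossi 2, Petrov 0 → Singh.
Borda totals: Singh 12, Tanaka 12, Rossi 13, Petrov 5 → Rossi.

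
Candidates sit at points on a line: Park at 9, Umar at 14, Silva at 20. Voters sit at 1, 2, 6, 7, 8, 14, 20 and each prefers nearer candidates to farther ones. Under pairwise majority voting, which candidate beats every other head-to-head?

Park

With single-peaked preferences on a line, the Condorcet winner is the candidate closest to the median voter.
The median voter (position 7) is closest to Park at 9.
Check: Park vs Silva — voters closer to Park: 6 of 7.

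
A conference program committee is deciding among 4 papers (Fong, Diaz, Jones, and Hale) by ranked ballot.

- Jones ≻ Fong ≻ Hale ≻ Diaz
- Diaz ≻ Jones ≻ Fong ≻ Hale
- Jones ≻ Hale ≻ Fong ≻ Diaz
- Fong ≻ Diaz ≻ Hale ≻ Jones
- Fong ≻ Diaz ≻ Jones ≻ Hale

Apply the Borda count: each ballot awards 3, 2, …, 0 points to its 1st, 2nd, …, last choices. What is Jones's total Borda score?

9

Borda scores:
  Fong: 2 + 1 + 1 + 3 + 3 = 10
  Diaz: 0 + 3 + 0 + 2 + 2 = 7
  Jones: 3 + 2 + 3 + 0 + 1 = 9
  Hale: 1 + 0 + 2 + 1 + 0 = 4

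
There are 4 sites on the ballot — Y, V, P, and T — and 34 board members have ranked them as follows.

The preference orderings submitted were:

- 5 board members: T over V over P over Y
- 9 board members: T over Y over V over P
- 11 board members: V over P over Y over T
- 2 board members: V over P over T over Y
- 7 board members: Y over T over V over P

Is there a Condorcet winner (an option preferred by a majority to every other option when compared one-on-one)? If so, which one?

Head-to-head results (34 voters total):
Y vs V: V wins 18–16.
Y vs P: P wins 18–16.
Y vs T: Y wins 18–16.
V vs P: V wins 34–0.
V vs T: T wins 21–13.
P vs T: T wins 21–13.
No candidate beats all others: Y beats T beats V beats Y, a majority cycle.

There is no Condorcet winner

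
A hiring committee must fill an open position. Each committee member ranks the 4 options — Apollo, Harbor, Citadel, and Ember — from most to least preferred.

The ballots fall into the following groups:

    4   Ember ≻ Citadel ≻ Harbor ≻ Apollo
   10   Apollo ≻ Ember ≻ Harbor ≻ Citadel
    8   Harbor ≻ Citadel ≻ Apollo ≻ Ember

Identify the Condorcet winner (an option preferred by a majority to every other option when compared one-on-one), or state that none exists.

No Condorcet winner

Head-to-head results (22 voters total):
Apollo vs Harbor: Harbor wins 12–10.
Apollo vs Citadel: Citadel wins 12–10.
Apollo vs Ember: Apollo wins 18–4.
Harbor vs Citadel: Harbor wins 18–4.
Harbor vs Ember: Ember wins 14–8.
Citadel vs Ember: Ember wins 14–8.
No candidate beats all others: Apollo beats Ember beats Harbor beats Apollo, a majority cycle.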